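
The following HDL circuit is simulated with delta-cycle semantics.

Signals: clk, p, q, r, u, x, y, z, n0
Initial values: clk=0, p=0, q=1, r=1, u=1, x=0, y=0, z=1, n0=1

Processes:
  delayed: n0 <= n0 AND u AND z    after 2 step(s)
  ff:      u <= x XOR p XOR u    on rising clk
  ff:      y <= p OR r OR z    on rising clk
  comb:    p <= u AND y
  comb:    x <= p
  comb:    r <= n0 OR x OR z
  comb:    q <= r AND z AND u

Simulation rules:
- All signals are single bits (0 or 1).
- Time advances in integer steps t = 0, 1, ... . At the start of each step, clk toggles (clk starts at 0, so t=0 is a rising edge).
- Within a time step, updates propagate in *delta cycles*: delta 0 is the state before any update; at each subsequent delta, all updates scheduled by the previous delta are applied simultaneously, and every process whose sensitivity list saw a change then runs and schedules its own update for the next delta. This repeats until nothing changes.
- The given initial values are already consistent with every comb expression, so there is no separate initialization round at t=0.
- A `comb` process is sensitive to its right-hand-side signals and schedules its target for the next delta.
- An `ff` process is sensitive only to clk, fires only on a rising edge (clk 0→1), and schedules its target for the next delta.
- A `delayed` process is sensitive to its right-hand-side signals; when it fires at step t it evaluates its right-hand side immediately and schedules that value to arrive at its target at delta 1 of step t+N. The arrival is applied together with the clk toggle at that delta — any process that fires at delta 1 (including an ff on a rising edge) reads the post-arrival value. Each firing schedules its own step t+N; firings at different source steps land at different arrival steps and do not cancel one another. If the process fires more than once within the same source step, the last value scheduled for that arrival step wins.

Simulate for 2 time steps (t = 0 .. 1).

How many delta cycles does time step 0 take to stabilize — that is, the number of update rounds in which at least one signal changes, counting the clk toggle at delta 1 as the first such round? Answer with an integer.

4

[bits: q,n0,x,u,r,p,clk,z,y]
t=0: Δ0=110110010 Δ1=110110110 Δ2=110110111 Δ3=110111111 Δ4=111111111 | 4Δ
t=1: Δ0=111111111 Δ1=111111011 | 1Δ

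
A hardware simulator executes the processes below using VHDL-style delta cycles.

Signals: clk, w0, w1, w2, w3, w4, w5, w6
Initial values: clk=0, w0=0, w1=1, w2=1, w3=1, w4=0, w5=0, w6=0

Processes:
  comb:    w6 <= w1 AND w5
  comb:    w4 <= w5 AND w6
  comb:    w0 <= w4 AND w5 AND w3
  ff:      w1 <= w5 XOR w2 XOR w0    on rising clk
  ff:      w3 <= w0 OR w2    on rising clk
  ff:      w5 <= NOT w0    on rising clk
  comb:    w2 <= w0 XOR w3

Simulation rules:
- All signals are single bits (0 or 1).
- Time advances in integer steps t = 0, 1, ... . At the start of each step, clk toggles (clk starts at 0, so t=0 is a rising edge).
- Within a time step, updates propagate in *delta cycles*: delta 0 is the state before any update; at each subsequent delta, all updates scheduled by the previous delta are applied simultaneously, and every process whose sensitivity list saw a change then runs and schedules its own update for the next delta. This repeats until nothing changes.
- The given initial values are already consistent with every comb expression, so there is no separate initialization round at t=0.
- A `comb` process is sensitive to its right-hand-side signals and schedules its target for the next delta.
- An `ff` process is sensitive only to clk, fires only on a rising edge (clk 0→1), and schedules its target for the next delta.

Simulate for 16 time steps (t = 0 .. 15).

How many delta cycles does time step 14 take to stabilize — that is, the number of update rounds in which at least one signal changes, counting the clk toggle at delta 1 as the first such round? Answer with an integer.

4

[bits: w3,w0,w6,clk,w2,w4,w1,w5]
t=0: Δ0=10001010 Δ1=10011010 Δ2=10011011 Δ3=10111011 Δ4=10111111 Δ5=11111111 Δ6=11110111 | 6Δ
t=1: Δ0=11110111 Δ1=11100111 | 1Δ
t=2: Δ0=11100111 Δ1=11110111 Δ2=11110100 Δ3=10010000 Δ4=10011000 | 4Δ
t=3: Δ0=10011000 Δ1=10001000 | 1Δ
t=4: Δ0=10001000 Δ1=10011000 Δ2=10011011 Δ3=10111011 Δ4=10111111 Δ5=11111111 Δ6=11110111 | 6Δ
t=5: Δ0=11110111 Δ1=11100111 | 1Δ
t=6: Δ0=11100111 Δ1=11110111 Δ2=11110100 Δ3=10010000 Δ4=10011000 | 4Δ
t=7: Δ0=10011000 Δ1=10001000 | 1Δ
t=8: Δ0=10001000 Δ1=10011000 Δ2=10011011 Δ3=10111011 Δ4=10111111 Δ5=11111111 Δ6=11110111 | 6Δ
t=9: Δ0=11110111 Δ1=11100111 | 1Δ
t=10: Δ0=11100111 Δ1=11110111 Δ2=11110100 Δ3=10010000 Δ4=10011000 | 4Δ
t=11: Δ0=10011000 Δ1=10001000 | 1Δ
t=12: Δ0=10001000 Δ1=10011000 Δ2=10011011 Δ3=10111011 Δ4=10111111 Δ5=11111111 Δ6=11110111 | 6Δ
t=13: Δ0=11110111 Δ1=11100111 | 1Δ
t=14: Δ0=11100111 Δ1=11110111 Δ2=11110100 Δ3=10010000 Δ4=10011000 | 4Δ
t=15: Δ0=10011000 Δ1=10001000 | 1Δ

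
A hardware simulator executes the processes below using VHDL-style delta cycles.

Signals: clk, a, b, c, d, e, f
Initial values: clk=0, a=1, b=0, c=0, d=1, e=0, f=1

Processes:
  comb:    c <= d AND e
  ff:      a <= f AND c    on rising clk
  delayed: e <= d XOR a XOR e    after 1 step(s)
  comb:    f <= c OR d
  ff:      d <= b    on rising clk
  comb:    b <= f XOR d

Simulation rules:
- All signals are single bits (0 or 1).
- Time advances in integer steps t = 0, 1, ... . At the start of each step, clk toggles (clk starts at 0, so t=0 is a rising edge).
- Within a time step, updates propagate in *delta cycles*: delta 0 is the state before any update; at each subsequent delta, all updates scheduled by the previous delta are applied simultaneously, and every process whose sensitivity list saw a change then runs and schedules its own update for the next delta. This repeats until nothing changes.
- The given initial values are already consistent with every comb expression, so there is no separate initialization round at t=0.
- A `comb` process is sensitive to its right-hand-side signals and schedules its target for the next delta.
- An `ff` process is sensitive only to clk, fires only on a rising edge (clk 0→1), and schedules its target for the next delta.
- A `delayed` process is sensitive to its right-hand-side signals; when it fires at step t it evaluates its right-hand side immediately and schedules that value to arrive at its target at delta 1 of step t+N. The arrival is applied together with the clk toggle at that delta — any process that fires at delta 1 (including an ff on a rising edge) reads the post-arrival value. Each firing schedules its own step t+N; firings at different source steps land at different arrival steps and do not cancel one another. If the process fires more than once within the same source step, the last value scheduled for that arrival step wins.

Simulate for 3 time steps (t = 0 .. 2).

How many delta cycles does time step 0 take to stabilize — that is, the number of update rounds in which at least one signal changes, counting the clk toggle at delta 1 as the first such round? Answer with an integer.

4

[bits: d,clk,b,e,a,f,c]
t=0: Δ0=1000110 Δ1=1100110 Δ2=0100010 Δ3=0110000 Δ4=0100000 | 4Δ
t=1: Δ0=0100000 Δ1=0000000 | 1Δ
t=2: Δ0=0000000 Δ1=0100000 | 1Δ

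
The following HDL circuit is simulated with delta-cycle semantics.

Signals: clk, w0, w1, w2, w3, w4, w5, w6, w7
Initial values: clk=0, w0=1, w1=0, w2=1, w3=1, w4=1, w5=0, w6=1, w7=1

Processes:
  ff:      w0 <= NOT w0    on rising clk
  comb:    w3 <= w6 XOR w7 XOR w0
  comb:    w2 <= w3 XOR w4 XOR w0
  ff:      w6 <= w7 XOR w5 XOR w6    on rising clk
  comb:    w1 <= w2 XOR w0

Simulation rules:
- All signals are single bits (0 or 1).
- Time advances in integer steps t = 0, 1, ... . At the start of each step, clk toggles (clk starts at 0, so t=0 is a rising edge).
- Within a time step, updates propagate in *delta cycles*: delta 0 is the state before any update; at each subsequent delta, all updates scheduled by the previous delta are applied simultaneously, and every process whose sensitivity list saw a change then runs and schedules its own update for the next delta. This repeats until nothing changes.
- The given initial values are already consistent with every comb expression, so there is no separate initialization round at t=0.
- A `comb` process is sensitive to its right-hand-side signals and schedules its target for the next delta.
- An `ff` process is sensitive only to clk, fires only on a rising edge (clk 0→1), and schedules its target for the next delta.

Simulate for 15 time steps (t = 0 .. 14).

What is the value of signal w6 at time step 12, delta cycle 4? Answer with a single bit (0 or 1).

0

[bits: w3,w2,w1,clk,w4,w5,w6,w0,w7]
t=0: Δ0=110010111 Δ1=110110111 Δ2=110110001 Δ3=101110001 Δ4=100110001 | 4Δ
t=1: Δ0=100110001 Δ1=100010001 | 1Δ
t=2: Δ0=100010001 Δ1=100110001 Δ2=100110111 Δ3=111110111 Δ4=110110111 | 4Δ
t=3: Δ0=110110111 Δ1=110010111 | 1Δ
t=4: Δ0=110010111 Δ1=110110111 Δ2=110110001 Δ3=101110001 Δ4=100110001 | 4Δ
t=5: Δ0=100110001 Δ1=100010001 | 1Δ
t=6: Δ0=100010001 Δ1=100110001 Δ2=100110111 Δ3=111110111 Δ4=110110111 | 4Δ
t=7: Δ0=110110111 Δ1=110010111 | 1Δ
t=8: Δ0=110010111 Δ1=110110111 Δ2=110110001 Δ3=101110001 Δ4=100110001 | 4Δ
t=9: Δ0=100110001 Δ1=100010001 | 1Δ
t=10: Δ0=100010001 Δ1=100110001 Δ2=100110111 Δ3=111110111 Δ4=110110111 | 4Δ
t=11: Δ0=110110111 Δ1=110010111 | 1Δ
t=12: Δ0=110010111 Δ1=110110111 Δ2=110110001 Δ3=101110001 Δ4=100110001 | 4Δ
t=13: Δ0=100110001 Δ1=100010001 | 1Δ
t=14: Δ0=100010001 Δ1=100110001 Δ2=100110111 Δ3=111110111 Δ4=110110111 | 4Δ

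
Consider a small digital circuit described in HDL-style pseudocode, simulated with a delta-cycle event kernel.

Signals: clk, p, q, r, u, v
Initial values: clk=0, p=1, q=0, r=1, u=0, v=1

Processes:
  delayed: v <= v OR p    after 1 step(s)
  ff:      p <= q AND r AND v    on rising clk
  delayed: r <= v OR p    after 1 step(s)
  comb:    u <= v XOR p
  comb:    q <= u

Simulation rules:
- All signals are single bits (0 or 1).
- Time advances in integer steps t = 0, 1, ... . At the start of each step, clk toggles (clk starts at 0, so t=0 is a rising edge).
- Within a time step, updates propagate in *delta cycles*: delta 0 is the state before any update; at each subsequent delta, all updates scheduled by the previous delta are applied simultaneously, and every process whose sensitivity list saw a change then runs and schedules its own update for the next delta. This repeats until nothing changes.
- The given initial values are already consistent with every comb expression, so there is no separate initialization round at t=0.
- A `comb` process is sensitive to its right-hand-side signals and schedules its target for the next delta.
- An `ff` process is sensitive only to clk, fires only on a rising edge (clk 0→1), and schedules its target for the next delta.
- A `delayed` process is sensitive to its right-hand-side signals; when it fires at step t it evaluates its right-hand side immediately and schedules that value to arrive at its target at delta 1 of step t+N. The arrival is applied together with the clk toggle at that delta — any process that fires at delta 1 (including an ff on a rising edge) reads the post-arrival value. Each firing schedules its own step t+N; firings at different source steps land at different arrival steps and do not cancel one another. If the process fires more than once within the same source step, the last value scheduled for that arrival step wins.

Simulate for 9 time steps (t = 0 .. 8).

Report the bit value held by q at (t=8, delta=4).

1

t=0 Δ0: q=0 v=1 p=1 clk=0 r=1 u=0
  Δ1: clk:0→1
  Δ2: p:1→0
  Δ3: u:0→1
  Δ4: q:0→1
  (4Δ to stable)
t=1 Δ0: q=1 v=1 p=0 clk=1 r=1 u=1
  Δ1: clk:1→0
  (1Δ to stable)
t=2 Δ0: q=1 v=1 p=0 clk=0 r=1 u=1
  Δ1: clk:0→1
  Δ2: p:0→1
  Δ3: u:1→0
  Δ4: q:1→0
  (4Δ to stable)
t=3 Δ0: q=0 v=1 p=1 clk=1 r=1 u=0
  Δ1: clk:1→0
  (1Δ to stable)
t=4 Δ0: q=0 v=1 p=1 clk=0 r=1 u=0
  Δ1: clk:0→1
  Δ2: p:1→0
  Δ3: u:0→1
  Δ4: q:0→1
  (4Δ to stable)
t=5 Δ0: q=1 v=1 p=0 clk=1 r=1 u=1
  Δ1: clk:1→0
  (1Δ to stable)
t=6 Δ0: q=1 v=1 p=0 clk=0 r=1 u=1
  Δ1: clk:0→1
  Δ2: p:0→1
  Δ3: u:1→0
  Δ4: q:1→0
  (4Δ to stable)
t=7 Δ0: q=0 v=1 p=1 clk=1 r=1 u=0
  Δ1: clk:1→0
  (1Δ to stable)
t=8 Δ0: q=0 v=1 p=1 clk=0 r=1 u=0
  Δ1: clk:0→1
  Δ2: p:1→0
  Δ3: u:0→1
  Δ4: q:0→1
  (4Δ to stable)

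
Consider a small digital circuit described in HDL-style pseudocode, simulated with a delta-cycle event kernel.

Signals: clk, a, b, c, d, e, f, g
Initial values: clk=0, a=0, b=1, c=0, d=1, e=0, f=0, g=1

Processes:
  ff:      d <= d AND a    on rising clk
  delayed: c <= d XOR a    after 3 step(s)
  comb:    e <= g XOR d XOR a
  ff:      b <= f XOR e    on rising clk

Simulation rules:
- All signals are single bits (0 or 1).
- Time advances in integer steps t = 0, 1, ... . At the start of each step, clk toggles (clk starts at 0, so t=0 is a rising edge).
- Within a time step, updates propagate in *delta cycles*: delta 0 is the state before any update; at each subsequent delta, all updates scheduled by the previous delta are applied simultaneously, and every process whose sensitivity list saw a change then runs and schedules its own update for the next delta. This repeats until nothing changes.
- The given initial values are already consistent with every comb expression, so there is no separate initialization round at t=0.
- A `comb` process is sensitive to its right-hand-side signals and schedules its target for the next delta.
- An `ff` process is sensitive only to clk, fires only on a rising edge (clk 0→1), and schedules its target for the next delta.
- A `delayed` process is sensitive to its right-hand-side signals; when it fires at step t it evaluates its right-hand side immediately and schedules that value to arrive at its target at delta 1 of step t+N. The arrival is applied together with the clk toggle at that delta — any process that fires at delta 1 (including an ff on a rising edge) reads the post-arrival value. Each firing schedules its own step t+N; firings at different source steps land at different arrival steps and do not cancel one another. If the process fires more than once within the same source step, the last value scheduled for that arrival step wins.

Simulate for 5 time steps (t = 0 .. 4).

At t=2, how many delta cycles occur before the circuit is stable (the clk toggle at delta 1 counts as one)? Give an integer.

t=0 Δ0: a=0 g=1 d=1 f=0 c=0 b=1 e=0 clk=0
  Δ1: clk:0→1
  Δ2: d:1→0, b:1→0
  Δ3: e:0→1
  (3Δ to stable)
t=1 Δ0: a=0 g=1 d=0 f=0 c=0 b=0 e=1 clk=1
  Δ1: clk:1→0
  (1Δ to stable)
t=2 Δ0: a=0 g=1 d=0 f=0 c=0 b=0 e=1 clk=0
  Δ1: clk:0→1
  Δ2: b:0→1
  (2Δ to stable)
t=3 Δ0: a=0 g=1 d=0 f=0 c=0 b=1 e=1 clk=1
  Δ1: clk:1→0
  (1Δ to stable)
t=4 Δ0: a=0 g=1 d=0 f=0 c=0 b=1 e=1 clk=0
  Δ1: clk:0→1
  (1Δ to stable)

2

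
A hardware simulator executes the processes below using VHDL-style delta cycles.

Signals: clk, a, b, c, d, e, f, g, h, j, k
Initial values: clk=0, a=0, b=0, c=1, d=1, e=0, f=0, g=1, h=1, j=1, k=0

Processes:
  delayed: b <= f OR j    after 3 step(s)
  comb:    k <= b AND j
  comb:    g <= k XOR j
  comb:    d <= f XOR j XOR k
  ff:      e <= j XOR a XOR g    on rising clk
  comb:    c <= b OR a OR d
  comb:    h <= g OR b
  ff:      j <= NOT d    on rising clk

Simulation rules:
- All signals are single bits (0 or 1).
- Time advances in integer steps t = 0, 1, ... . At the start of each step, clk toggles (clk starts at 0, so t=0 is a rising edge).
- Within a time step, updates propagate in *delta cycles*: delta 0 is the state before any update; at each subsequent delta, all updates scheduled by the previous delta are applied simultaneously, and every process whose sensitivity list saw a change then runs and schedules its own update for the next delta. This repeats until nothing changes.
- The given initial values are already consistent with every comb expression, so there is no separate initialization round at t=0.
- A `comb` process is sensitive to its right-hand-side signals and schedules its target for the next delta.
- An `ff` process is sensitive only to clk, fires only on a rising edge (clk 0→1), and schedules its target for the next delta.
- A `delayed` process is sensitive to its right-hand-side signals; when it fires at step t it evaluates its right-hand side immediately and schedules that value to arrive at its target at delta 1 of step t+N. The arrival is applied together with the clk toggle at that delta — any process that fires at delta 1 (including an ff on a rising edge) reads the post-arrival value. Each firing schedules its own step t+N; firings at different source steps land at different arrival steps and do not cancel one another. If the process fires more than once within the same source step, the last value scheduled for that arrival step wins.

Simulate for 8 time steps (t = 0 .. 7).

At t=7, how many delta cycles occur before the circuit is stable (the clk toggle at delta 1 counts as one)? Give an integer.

t=0 Δ0: clk=0 h=1 f=0 e=0 k=0 d=1 b=0 j=1 c=1 a=0 g=1
  Δ1: clk:0→1
  Δ2: j:1→0
  Δ3: d:1→0, g:1→0
  Δ4: h:1→0, c:1→0
  (4Δ to stable)
t=1 Δ0: clk=1 h=0 f=0 e=0 k=0 d=0 b=0 j=0 c=0 a=0 g=0
  Δ1: clk:1→0
  (1Δ to stable)
t=2 Δ0: clk=0 h=0 f=0 e=0 k=0 d=0 b=0 j=0 c=0 a=0 g=0
  Δ1: clk:0→1
  Δ2: j:0→1
  Δ3: d:0→1, g:0→1
  Δ4: h:0→1, c:0→1
  (4Δ to stable)
t=3 Δ0: clk=1 h=1 f=0 e=0 k=0 d=1 b=0 j=1 c=1 a=0 g=1
  Δ1: clk:1→0
  (1Δ to stable)
t=4 Δ0: clk=0 h=1 f=0 e=0 k=0 d=1 b=0 j=1 c=1 a=0 g=1
  Δ1: clk:0→1
  Δ2: j:1→0
  Δ3: d:1→0, g:1→0
  Δ4: h:1→0, c:1→0
  (4Δ to stable)
t=5 Δ0: clk=1 h=0 f=0 e=0 k=0 d=0 b=0 j=0 c=0 a=0 g=0
  Δ1: clk:1→0, b:0→1
  Δ2: h:0→1, c:0→1
  (2Δ to stable)
t=6 Δ0: clk=0 h=1 f=0 e=0 k=0 d=0 b=1 j=0 c=1 a=0 g=0
  Δ1: clk:0→1
  Δ2: j:0→1
  Δ3: k:0→1, d:0→1, g:0→1
  Δ4: d:1→0, g:1→0
  (4Δ to stable)
t=7 Δ0: clk=1 h=1 f=0 e=0 k=1 d=0 b=1 j=1 c=1 a=0 g=0
  Δ1: clk:1→0, b:1→0
  Δ2: h:1→0, k:1→0, c:1→0
  Δ3: d:0→1, g:0→1
  Δ4: h:0→1, c:0→1
  (4Δ to stable)

4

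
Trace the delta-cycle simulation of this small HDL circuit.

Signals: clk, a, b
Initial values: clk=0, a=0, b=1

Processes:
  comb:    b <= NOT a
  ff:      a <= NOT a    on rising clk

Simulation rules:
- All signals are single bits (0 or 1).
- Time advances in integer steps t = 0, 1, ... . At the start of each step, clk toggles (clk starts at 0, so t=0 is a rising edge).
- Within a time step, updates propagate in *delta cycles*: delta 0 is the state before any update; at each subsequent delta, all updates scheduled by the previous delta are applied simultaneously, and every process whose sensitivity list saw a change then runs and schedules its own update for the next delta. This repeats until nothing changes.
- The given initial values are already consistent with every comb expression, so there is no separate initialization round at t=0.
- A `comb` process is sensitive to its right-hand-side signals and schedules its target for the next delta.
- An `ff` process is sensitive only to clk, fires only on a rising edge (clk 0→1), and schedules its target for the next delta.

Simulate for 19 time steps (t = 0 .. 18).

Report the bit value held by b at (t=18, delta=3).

1

t0.Δ0 b=1 clk=0 a=0
t0.Δ1 b=1 clk=1 a=0
t0.Δ2 b=1 clk=1 a=1
t0.Δ3 b=0 clk=1 a=1
t1.Δ0 b=0 clk=1 a=1
t1.Δ1 b=0 clk=0 a=1
t2.Δ0 b=0 clk=0 a=1
t2.Δ1 b=0 clk=1 a=1
t2.Δ2 b=0 clk=1 a=0
t2.Δ3 b=1 clk=1 a=0
t3.Δ0 b=1 clk=1 a=0
t3.Δ1 b=1 clk=0 a=0
t4.Δ0 b=1 clk=0 a=0
t4.Δ1 b=1 clk=1 a=0
t4.Δ2 b=1 clk=1 a=1
t4.Δ3 b=0 clk=1 a=1
t5.Δ0 b=0 clk=1 a=1
t5.Δ1 b=0 clk=0 a=1
t6.Δ0 b=0 clk=0 a=1
t6.Δ1 b=0 clk=1 a=1
t6.Δ2 b=0 clk=1 a=0
t6.Δ3 b=1 clk=1 a=0
t7.Δ0 b=1 clk=1 a=0
t7.Δ1 b=1 clk=0 a=0
t8.Δ0 b=1 clk=0 a=0
t8.Δ1 b=1 clk=1 a=0
t8.Δ2 b=1 clk=1 a=1
t8.Δ3 b=0 clk=1 a=1
t9.Δ0 b=0 clk=1 a=1
t9.Δ1 b=0 clk=0 a=1
t10.Δ0 b=0 clk=0 a=1
t10.Δ1 b=0 clk=1 a=1
t10.Δ2 b=0 clk=1 a=0
t10.Δ3 b=1 clk=1 a=0
t11.Δ0 b=1 clk=1 a=0
t11.Δ1 b=1 clk=0 a=0
t12.Δ0 b=1 clk=0 a=0
t12.Δ1 b=1 clk=1 a=0
t12.Δ2 b=1 clk=1 a=1
t12.Δ3 b=0 clk=1 a=1
t13.Δ0 b=0 clk=1 a=1
t13.Δ1 b=0 clk=0 a=1
t14.Δ0 b=0 clk=0 a=1
t14.Δ1 b=0 clk=1 a=1
t14.Δ2 b=0 clk=1 a=0
t14.Δ3 b=1 clk=1 a=0
t15.Δ0 b=1 clk=1 a=0
t15.Δ1 b=1 clk=0 a=0
t16.Δ0 b=1 clk=0 a=0
t16.Δ1 b=1 clk=1 a=0
t16.Δ2 b=1 clk=1 a=1
t16.Δ3 b=0 clk=1 a=1
t17.Δ0 b=0 clk=1 a=1
t17.Δ1 b=0 clk=0 a=1
t18.Δ0 b=0 clk=0 a=1
t18.Δ1 b=0 clk=1 a=1
t18.Δ2 b=0 clk=1 a=0
t18.Δ3 b=1 clk=1 a=0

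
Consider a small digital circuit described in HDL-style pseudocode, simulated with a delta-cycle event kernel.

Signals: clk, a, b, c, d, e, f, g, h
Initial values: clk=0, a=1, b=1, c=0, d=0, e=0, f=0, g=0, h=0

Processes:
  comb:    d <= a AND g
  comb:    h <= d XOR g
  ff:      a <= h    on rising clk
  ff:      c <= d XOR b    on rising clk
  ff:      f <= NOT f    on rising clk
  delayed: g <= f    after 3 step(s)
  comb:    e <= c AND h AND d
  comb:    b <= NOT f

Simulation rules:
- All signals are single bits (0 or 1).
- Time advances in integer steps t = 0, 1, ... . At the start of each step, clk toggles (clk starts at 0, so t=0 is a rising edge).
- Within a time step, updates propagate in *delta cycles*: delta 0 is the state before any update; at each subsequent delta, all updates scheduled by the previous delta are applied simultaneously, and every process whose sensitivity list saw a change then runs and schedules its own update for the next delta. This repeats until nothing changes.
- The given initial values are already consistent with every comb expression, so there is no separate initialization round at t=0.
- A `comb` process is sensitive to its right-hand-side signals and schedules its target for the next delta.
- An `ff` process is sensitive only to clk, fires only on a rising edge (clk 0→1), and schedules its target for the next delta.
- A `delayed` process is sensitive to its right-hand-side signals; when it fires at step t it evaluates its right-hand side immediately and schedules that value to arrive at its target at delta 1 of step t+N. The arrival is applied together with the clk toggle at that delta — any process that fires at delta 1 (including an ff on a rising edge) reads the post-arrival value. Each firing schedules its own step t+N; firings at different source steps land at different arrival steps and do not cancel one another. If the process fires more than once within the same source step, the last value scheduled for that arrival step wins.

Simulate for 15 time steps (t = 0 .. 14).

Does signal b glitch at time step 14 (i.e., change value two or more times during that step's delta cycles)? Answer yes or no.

t0.Δ0 h=0 a=1 b=1 e=0 d=0 g=0 clk=0 c=0 f=0
t0.Δ1 h=0 a=1 b=1 e=0 d=0 g=0 clk=1 c=0 f=0
t0.Δ2 h=0 a=0 b=1 e=0 d=0 g=0 clk=1 c=1 f=1
t0.Δ3 h=0 a=0 b=0 e=0 d=0 g=0 clk=1 c=1 f=1
t1.Δ0 h=0 a=0 b=0 e=0 d=0 g=0 clk=1 c=1 f=1
t1.Δ1 h=0 a=0 b=0 e=0 d=0 g=0 clk=0 c=1 f=1
t2.Δ0 h=0 a=0 b=0 e=0 d=0 g=0 clk=0 c=1 f=1
t2.Δ1 h=0 a=0 b=0 e=0 d=0 g=0 clk=1 c=1 f=1
t2.Δ2 h=0 a=0 b=0 e=0 d=0 g=0 clk=1 c=0 f=0
t2.Δ3 h=0 a=0 b=1 e=0 d=0 g=0 clk=1 c=0 f=0
t3.Δ0 h=0 a=0 b=1 e=0 d=0 g=0 clk=1 c=0 f=0
t3.Δ1 h=0 a=0 b=1 e=0 d=0 g=1 clk=0 c=0 f=0
t3.Δ2 h=1 a=0 b=1 e=0 d=0 g=1 clk=0 c=0 f=0
t4.Δ0 h=1 a=0 b=1 e=0 d=0 g=1 clk=0 c=0 f=0
t4.Δ1 h=1 a=0 b=1 e=0 d=0 g=1 clk=1 c=0 f=0
t4.Δ2 h=1 a=1 b=1 e=0 d=0 g=1 clk=1 c=1 f=1
t4.Δ3 h=1 a=1 b=0 e=0 d=1 g=1 clk=1 c=1 f=1
t4.Δ4 h=0 a=1 b=0 e=1 d=1 g=1 clk=1 c=1 f=1
t4.Δ5 h=0 a=1 b=0 e=0 d=1 g=1 clk=1 c=1 f=1
t5.Δ0 h=0 a=1 b=0 e=0 d=1 g=1 clk=1 c=1 f=1
t5.Δ1 h=0 a=1 b=0 e=0 d=1 g=0 clk=0 c=1 f=1
t5.Δ2 h=1 a=1 b=0 e=0 d=0 g=0 clk=0 c=1 f=1
t5.Δ3 h=0 a=1 b=0 e=0 d=0 g=0 clk=0 c=1 f=1
t6.Δ0 h=0 a=1 b=0 e=0 d=0 g=0 clk=0 c=1 f=1
t6.Δ1 h=0 a=1 b=0 e=0 d=0 g=0 clk=1 c=1 f=1
t6.Δ2 h=0 a=0 b=0 e=0 d=0 g=0 clk=1 c=0 f=0
t6.Δ3 h=0 a=0 b=1 e=0 d=0 g=0 clk=1 c=0 f=0
t7.Δ0 h=0 a=0 b=1 e=0 d=0 g=0 clk=1 c=0 f=0
t7.Δ1 h=0 a=0 b=1 e=0 d=0 g=1 clk=0 c=0 f=0
t7.Δ2 h=1 a=0 b=1 e=0 d=0 g=1 clk=0 c=0 f=0
t8.Δ0 h=1 a=0 b=1 e=0 d=0 g=1 clk=0 c=0 f=0
t8.Δ1 h=1 a=0 b=1 e=0 d=0 g=1 clk=1 c=0 f=0
t8.Δ2 h=1 a=1 b=1 e=0 d=0 g=1 clk=1 c=1 f=1
t8.Δ3 h=1 a=1 b=0 e=0 d=1 g=1 clk=1 c=1 f=1
t8.Δ4 h=0 a=1 b=0 e=1 d=1 g=1 clk=1 c=1 f=1
t8.Δ5 h=0 a=1 b=0 e=0 d=1 g=1 clk=1 c=1 f=1
t9.Δ0 h=0 a=1 b=0 e=0 d=1 g=1 clk=1 c=1 f=1
t9.Δ1 h=0 a=1 b=0 e=0 d=1 g=0 clk=0 c=1 f=1
t9.Δ2 h=1 a=1 b=0 e=0 d=0 g=0 clk=0 c=1 f=1
t9.Δ3 h=0 a=1 b=0 e=0 d=0 g=0 clk=0 c=1 f=1
t10.Δ0 h=0 a=1 b=0 e=0 d=0 g=0 clk=0 c=1 f=1
t10.Δ1 h=0 a=1 b=0 e=0 d=0 g=0 clk=1 c=1 f=1
t10.Δ2 h=0 a=0 b=0 e=0 d=0 g=0 clk=1 c=0 f=0
t10.Δ3 h=0 a=0 b=1 e=0 d=0 g=0 clk=1 c=0 f=0
t11.Δ0 h=0 a=0 b=1 e=0 d=0 g=0 clk=1 c=0 f=0
t11.Δ1 h=0 a=0 b=1 e=0 d=0 g=1 clk=0 c=0 f=0
t11.Δ2 h=1 a=0 b=1 e=0 d=0 g=1 clk=0 c=0 f=0
t12.Δ0 h=1 a=0 b=1 e=0 d=0 g=1 clk=0 c=0 f=0
t12.Δ1 h=1 a=0 b=1 e=0 d=0 g=1 clk=1 c=0 f=0
t12.Δ2 h=1 a=1 b=1 e=0 d=0 g=1 clk=1 c=1 f=1
t12.Δ3 h=1 a=1 b=0 e=0 d=1 g=1 clk=1 c=1 f=1
t12.Δ4 h=0 a=1 b=0 e=1 d=1 g=1 clk=1 c=1 f=1
t12.Δ5 h=0 a=1 b=0 e=0 d=1 g=1 clk=1 c=1 f=1
t13.Δ0 h=0 a=1 b=0 e=0 d=1 g=1 clk=1 c=1 f=1
t13.Δ1 h=0 a=1 b=0 e=0 d=1 g=0 clk=0 c=1 f=1
t13.Δ2 h=1 a=1 b=0 e=0 d=0 g=0 clk=0 c=1 f=1
t13.Δ3 h=0 a=1 b=0 e=0 d=0 g=0 clk=0 c=1 f=1
t14.Δ0 h=0 a=1 b=0 e=0 d=0 g=0 clk=0 c=1 f=1
t14.Δ1 h=0 a=1 b=0 e=0 d=0 g=0 clk=1 c=1 f=1
t14.Δ2 h=0 a=0 b=0 e=0 d=0 g=0 clk=1 c=0 f=0
t14.Δ3 h=0 a=0 b=1 e=0 d=0 g=0 clk=1 c=0 f=0

no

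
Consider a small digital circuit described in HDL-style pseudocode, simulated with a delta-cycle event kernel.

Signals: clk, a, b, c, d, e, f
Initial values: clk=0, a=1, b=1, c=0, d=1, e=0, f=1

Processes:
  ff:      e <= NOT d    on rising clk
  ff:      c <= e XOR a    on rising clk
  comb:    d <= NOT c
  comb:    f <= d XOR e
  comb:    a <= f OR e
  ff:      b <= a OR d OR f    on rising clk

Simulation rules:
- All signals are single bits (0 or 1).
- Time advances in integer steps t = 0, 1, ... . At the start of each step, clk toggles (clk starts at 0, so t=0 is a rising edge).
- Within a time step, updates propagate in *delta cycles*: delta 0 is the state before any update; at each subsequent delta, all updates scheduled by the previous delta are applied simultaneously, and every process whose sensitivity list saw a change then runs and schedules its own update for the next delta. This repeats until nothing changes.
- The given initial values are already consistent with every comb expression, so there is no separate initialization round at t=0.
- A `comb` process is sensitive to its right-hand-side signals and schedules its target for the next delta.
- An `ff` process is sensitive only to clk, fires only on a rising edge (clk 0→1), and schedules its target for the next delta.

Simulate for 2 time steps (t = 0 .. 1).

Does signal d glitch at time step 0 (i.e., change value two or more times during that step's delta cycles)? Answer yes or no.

[bits: b,clk,a,c,e,f,d]
t=0: Δ0=1010011 Δ1=1110011 Δ2=1111011 Δ3=1111010 Δ4=1111000 Δ5=1101000 | 5Δ
t=1: Δ0=1101000 Δ1=1001000 | 1Δ

no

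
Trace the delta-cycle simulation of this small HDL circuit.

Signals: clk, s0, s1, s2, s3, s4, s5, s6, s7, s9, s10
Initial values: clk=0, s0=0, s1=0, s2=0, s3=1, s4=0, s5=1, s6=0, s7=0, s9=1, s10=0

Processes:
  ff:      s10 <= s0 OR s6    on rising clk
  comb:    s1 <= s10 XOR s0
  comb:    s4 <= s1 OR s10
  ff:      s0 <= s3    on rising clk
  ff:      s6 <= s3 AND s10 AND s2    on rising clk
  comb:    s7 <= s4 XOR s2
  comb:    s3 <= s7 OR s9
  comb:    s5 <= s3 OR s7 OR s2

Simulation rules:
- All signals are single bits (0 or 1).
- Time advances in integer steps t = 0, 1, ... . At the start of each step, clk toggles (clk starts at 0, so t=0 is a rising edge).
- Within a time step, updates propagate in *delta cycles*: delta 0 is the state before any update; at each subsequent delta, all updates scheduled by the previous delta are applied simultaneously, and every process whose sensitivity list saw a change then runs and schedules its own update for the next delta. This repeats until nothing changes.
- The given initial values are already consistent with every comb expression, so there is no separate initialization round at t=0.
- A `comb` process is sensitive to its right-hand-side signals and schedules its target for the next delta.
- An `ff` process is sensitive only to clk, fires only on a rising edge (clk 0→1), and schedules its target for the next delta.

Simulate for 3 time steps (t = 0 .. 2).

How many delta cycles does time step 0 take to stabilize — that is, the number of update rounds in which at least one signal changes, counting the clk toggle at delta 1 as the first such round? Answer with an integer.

t=0 Δ0: s2=0 s0=0 clk=0 s9=1 s6=0 s1=0 s10=0 s5=1 s7=0 s3=1 s4=0
  Δ1: clk:0→1
  Δ2: s0:0→1
  Δ3: s1:0→1
  Δ4: s4:0→1
  Δ5: s7:0→1
  (5Δ to stable)
t=1 Δ0: s2=0 s0=1 clk=1 s9=1 s6=0 s1=1 s10=0 s5=1 s7=1 s3=1 s4=1
  Δ1: clk:1→0
  (1Δ to stable)
t=2 Δ0: s2=0 s0=1 clk=0 s9=1 s6=0 s1=1 s10=0 s5=1 s7=1 s3=1 s4=1
  Δ1: clk:0→1
  Δ2: s10:0→1
  Δ3: s1:1→0
  (3Δ to stable)

5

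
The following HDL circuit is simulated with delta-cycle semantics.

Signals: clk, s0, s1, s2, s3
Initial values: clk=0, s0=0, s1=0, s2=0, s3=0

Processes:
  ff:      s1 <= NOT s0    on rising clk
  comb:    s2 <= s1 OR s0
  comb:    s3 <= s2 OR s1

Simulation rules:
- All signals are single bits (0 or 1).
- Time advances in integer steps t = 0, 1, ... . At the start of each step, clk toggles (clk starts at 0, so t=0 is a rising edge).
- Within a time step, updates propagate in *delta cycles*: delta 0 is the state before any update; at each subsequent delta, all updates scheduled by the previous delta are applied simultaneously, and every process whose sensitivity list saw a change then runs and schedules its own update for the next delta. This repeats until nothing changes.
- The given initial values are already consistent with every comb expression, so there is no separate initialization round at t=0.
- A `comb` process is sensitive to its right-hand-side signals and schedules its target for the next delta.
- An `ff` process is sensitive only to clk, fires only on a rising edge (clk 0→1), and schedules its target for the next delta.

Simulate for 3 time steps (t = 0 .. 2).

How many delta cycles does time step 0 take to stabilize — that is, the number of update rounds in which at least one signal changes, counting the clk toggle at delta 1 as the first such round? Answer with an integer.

t=0 Δ0: s2=0 s3=0 s1=0 clk=0 s0=0
  Δ1: clk:0→1
  Δ2: s1:0→1
  Δ3: s2:0→1, s3:0→1
  (3Δ to stable)
t=1 Δ0: s2=1 s3=1 s1=1 clk=1 s0=0
  Δ1: clk:1→0
  (1Δ to stable)
t=2 Δ0: s2=1 s3=1 s1=1 clk=0 s0=0
  Δ1: clk:0→1
  (1Δ to stable)

3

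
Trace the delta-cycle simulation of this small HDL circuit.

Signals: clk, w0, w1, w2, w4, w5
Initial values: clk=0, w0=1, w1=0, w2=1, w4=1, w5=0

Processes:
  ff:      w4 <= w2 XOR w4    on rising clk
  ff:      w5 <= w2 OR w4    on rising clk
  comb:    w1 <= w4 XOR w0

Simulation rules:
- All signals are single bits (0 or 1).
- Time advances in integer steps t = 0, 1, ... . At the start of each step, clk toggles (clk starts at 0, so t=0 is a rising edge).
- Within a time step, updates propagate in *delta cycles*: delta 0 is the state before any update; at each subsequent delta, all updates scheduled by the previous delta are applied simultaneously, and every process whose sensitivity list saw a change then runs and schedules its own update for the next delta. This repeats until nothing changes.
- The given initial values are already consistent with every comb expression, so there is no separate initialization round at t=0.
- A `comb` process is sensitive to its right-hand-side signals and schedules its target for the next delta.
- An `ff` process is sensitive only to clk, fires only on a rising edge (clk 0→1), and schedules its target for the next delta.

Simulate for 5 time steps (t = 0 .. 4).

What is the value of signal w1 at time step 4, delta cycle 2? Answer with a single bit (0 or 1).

0

t0.Δ0 w5=0 w2=1 w4=1 clk=0 w0=1 w1=0
t0.Δ1 w5=0 w2=1 w4=1 clk=1 w0=1 w1=0
t0.Δ2 w5=1 w2=1 w4=0 clk=1 w0=1 w1=0
t0.Δ3 w5=1 w2=1 w4=0 clk=1 w0=1 w1=1
t1.Δ0 w5=1 w2=1 w4=0 clk=1 w0=1 w1=1
t1.Δ1 w5=1 w2=1 w4=0 clk=0 w0=1 w1=1
t2.Δ0 w5=1 w2=1 w4=0 clk=0 w0=1 w1=1
t2.Δ1 w5=1 w2=1 w4=0 clk=1 w0=1 w1=1
t2.Δ2 w5=1 w2=1 w4=1 clk=1 w0=1 w1=1
t2.Δ3 w5=1 w2=1 w4=1 clk=1 w0=1 w1=0
t3.Δ0 w5=1 w2=1 w4=1 clk=1 w0=1 w1=0
t3.Δ1 w5=1 w2=1 w4=1 clk=0 w0=1 w1=0
t4.Δ0 w5=1 w2=1 w4=1 clk=0 w0=1 w1=0
t4.Δ1 w5=1 w2=1 w4=1 clk=1 w0=1 w1=0
t4.Δ2 w5=1 w2=1 w4=0 clk=1 w0=1 w1=0
t4.Δ3 w5=1 w2=1 w4=0 clk=1 w0=1 w1=1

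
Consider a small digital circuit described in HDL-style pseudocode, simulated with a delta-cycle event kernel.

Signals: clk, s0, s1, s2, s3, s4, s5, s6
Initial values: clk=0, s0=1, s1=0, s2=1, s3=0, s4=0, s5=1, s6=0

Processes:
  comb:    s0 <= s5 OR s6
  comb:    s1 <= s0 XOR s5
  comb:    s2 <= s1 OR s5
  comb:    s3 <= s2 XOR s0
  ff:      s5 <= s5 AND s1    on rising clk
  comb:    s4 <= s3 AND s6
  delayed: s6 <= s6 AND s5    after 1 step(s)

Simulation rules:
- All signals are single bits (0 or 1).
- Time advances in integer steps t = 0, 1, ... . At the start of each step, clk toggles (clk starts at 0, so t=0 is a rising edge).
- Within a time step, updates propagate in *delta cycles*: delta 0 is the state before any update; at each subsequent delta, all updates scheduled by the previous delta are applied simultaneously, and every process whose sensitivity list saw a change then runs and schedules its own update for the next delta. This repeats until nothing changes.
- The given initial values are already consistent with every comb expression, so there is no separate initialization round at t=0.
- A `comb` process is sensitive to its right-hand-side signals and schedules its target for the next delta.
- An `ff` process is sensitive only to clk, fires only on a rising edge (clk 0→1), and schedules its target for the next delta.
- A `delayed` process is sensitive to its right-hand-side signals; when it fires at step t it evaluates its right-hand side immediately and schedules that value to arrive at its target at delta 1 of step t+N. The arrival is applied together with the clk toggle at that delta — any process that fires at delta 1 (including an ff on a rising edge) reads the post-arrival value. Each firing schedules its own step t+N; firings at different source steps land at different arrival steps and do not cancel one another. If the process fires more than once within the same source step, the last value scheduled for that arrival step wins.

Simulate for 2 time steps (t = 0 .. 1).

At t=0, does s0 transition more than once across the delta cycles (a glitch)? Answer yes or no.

no

[bits: s5,s3,s2,clk,s6,s1,s4,s0]
t=0: Δ0=10100001 Δ1=10110001 Δ2=00110001 Δ3=00010100 Δ4=00110000 Δ5=01010000 Δ6=00010000 | 6Δ
t=1: Δ0=00010000 Δ1=00000000 | 1Δ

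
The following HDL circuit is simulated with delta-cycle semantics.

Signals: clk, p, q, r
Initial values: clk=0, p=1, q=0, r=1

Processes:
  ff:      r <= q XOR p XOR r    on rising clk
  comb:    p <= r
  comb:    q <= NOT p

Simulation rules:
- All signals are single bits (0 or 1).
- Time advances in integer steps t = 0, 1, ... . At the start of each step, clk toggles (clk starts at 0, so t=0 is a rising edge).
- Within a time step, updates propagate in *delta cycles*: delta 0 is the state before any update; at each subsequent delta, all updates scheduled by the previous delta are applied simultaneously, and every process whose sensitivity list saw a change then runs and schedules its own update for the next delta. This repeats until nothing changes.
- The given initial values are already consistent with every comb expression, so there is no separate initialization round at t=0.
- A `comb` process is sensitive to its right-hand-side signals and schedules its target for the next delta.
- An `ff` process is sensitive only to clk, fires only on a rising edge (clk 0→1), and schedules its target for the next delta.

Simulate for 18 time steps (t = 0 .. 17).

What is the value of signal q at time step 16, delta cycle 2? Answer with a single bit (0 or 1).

[bits: r,clk,q,p]
t=0: Δ0=1001 Δ1=1101 Δ2=0101 Δ3=0100 Δ4=0110 | 4Δ
t=1: Δ0=0110 Δ1=0010 | 1Δ
t=2: Δ0=0010 Δ1=0110 Δ2=1110 Δ3=1111 Δ4=1101 | 4Δ
t=3: Δ0=1101 Δ1=1001 | 1Δ
t=4: Δ0=1001 Δ1=1101 Δ2=0101 Δ3=0100 Δ4=0110 | 4Δ
t=5: Δ0=0110 Δ1=0010 | 1Δ
t=6: Δ0=0010 Δ1=0110 Δ2=1110 Δ3=1111 Δ4=1101 | 4Δ
t=7: Δ0=1101 Δ1=1001 | 1Δ
t=8: Δ0=1001 Δ1=1101 Δ2=0101 Δ3=0100 Δ4=0110 | 4Δ
t=9: Δ0=0110 Δ1=0010 | 1Δ
t=10: Δ0=0010 Δ1=0110 Δ2=1110 Δ3=1111 Δ4=1101 | 4Δ
t=11: Δ0=1101 Δ1=1001 | 1Δ
t=12: Δ0=1001 Δ1=1101 Δ2=0101 Δ3=0100 Δ4=0110 | 4Δ
t=13: Δ0=0110 Δ1=0010 | 1Δ
t=14: Δ0=0010 Δ1=0110 Δ2=1110 Δ3=1111 Δ4=1101 | 4Δ
t=15: Δ0=1101 Δ1=1001 | 1Δ
t=16: Δ0=1001 Δ1=1101 Δ2=0101 Δ3=0100 Δ4=0110 | 4Δ
t=17: Δ0=0110 Δ1=0010 | 1Δ

0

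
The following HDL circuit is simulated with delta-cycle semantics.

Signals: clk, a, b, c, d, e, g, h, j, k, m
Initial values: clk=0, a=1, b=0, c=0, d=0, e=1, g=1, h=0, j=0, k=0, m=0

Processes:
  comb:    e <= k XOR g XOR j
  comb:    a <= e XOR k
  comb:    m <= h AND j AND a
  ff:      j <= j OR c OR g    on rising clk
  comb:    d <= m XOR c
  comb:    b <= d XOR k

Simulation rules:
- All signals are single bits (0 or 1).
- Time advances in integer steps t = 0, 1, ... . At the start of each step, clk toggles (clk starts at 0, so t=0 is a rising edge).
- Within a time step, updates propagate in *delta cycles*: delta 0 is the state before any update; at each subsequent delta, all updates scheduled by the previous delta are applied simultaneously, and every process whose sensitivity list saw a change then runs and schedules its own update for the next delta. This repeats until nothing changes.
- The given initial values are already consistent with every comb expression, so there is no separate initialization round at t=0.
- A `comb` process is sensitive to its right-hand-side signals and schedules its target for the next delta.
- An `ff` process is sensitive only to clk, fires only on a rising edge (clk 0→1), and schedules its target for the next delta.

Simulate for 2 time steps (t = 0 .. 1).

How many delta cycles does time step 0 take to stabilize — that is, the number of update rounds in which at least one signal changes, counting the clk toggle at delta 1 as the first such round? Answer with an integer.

4

t=0 Δ0: d=0 a=1 b=0 m=0 c=0 j=0 clk=0 h=0 g=1 e=1 k=0
  Δ1: clk:0→1
  Δ2: j:0→1
  Δ3: e:1→0
  Δ4: a:1→0
  (4Δ to stable)
t=1 Δ0: d=0 a=0 b=0 m=0 c=0 j=1 clk=1 h=0 g=1 e=0 k=0
  Δ1: clk:1→0
  (1Δ to stable)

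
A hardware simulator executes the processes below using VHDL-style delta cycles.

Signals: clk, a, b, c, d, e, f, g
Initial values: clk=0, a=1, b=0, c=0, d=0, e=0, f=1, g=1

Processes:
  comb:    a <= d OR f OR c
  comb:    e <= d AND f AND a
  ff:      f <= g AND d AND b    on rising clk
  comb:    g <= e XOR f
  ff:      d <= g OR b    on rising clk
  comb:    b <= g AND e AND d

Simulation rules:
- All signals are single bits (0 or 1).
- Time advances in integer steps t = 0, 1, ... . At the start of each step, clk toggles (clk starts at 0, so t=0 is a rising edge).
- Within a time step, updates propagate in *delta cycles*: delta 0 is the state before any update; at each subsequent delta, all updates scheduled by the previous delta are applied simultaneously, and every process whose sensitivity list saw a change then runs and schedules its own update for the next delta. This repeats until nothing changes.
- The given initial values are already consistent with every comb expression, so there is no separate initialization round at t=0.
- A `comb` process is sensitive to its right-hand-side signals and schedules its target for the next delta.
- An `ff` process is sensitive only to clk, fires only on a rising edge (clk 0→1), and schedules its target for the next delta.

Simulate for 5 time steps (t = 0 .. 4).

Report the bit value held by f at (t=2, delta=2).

t=0 Δ0: c=0 clk=0 g=1 e=0 f=1 a=1 b=0 d=0
  Δ1: clk:0→1
  Δ2: f:1→0, d:0→1
  Δ3: g:1→0
  (3Δ to stable)
t=1 Δ0: c=0 clk=1 g=0 e=0 f=0 a=1 b=0 d=1
  Δ1: clk:1→0
  (1Δ to stable)
t=2 Δ0: c=0 clk=0 g=0 e=0 f=0 a=1 b=0 d=1
  Δ1: clk:0→1
  Δ2: d:1→0
  Δ3: a:1→0
  (3Δ to stable)
t=3 Δ0: c=0 clk=1 g=0 e=0 f=0 a=0 b=0 d=0
  Δ1: clk:1→0
  (1Δ to stable)
t=4 Δ0: c=0 clk=0 g=0 e=0 f=0 a=0 b=0 d=0
  Δ1: clk:0→1
  (1Δ to stable)

0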